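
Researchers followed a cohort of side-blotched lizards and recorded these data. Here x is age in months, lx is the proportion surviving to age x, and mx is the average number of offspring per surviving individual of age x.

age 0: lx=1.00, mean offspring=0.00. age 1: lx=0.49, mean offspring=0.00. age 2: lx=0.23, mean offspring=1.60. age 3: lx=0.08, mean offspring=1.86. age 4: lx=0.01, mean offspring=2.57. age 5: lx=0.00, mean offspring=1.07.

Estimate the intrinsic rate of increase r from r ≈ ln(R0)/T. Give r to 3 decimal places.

-0.258

R0 = Σ lx·mx = 0 + 0 + 0.368 + 0.1488 + 0.0257 + 0 = 0.5425
Σ x·lx·mx = 1.2852; T = 1.2852/0.5425 = 2.36903…
r ≈ ln(R0)/T = ln(0.5425)/2.36903… = -0.25815… → -0.258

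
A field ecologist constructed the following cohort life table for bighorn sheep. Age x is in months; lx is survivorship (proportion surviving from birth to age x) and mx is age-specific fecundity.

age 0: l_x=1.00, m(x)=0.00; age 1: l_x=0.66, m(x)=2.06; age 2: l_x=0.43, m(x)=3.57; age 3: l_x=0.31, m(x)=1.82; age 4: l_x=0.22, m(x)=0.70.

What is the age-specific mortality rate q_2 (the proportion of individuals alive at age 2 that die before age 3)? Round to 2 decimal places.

q_2 = (l_2 − l_3) / l_2 = (0.43 − 0.31) / 0.43
     = 0.12 / 0.43 = 0.27907… → 0.28

0.28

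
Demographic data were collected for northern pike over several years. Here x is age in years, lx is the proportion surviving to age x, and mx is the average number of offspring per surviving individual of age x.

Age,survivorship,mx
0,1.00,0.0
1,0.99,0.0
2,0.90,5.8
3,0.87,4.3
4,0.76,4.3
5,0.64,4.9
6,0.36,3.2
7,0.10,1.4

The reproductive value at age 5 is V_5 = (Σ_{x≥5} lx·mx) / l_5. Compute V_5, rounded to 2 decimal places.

6.92

lx·mx for x ≥ 5: 3.136, 1.152, 0.14 → sum = 4.428
V_5 = 4.428 / l_5 = 4.428 / 0.64 = 6.91875 → 6.92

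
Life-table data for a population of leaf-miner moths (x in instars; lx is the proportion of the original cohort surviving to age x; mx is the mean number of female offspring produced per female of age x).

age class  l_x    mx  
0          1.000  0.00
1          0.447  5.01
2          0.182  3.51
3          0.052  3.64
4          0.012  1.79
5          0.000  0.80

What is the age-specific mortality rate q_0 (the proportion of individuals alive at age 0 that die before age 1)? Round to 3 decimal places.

q_0 = (l_0 − l_1) / l_0 = (1 − 0.447) / 1
     = 0.553 / 1 = 0.553 → 0.553

0.553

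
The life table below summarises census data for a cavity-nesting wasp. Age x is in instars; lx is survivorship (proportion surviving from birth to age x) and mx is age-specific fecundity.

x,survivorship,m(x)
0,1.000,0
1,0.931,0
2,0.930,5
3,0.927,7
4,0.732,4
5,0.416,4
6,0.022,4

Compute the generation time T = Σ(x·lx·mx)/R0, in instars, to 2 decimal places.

lx·mx: 0, 0, 4.65, 6.489, 2.928, 1.664, 0.088 → R0 = 15.819
x·lx·mx: 0, 0, 9.3, 19.467, 11.712, 8.32, 0.528 → Σ = 49.327
T = 49.327 / 15.819 = 3.118212… → 3.12

3.12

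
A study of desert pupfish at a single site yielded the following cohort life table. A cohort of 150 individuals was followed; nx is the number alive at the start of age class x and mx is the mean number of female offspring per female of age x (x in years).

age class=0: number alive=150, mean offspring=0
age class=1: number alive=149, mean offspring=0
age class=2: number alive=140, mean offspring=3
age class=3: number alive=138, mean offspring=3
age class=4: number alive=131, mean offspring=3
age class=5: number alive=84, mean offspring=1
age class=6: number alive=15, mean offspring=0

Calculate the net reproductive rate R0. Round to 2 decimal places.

lx = nx/n0 = nx/150: 1, 0.99333…, 0.93333…, 0.92, 0.87333…, 0.56, 0.1
lx·mx by age: 0, 0, 2.8…, 2.76, 2.62…, 0.56, 0
R0 = Σ lx·mx = 8.74… → 8.74

8.74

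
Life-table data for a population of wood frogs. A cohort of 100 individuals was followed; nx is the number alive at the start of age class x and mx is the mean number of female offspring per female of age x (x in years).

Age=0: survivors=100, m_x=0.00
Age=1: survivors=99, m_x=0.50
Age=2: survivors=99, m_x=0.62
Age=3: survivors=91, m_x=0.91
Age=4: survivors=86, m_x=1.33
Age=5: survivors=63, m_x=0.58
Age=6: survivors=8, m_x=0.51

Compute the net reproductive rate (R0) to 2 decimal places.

lx = nx/n0 = nx/100: 1, 0.99, 0.99, 0.91, 0.86, 0.63, 0.08
lx·mx by age: 0, 0.495, 0.6138, 0.8281, 1.1438, 0.3654, 0.0408
R0 = Σ lx·mx = 3.4869 → 3.49

3.49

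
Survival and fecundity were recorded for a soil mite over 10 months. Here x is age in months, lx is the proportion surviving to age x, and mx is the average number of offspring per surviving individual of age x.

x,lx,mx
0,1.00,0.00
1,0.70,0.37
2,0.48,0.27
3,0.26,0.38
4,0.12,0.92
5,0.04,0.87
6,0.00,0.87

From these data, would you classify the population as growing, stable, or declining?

R0 = Σ lx·mx = 0 + 0.259 + 0.1296 + 0.0988 + 0.1104 + 0.0348 + 0 = 0.6326
R0 < 1, so the population is declining.

declining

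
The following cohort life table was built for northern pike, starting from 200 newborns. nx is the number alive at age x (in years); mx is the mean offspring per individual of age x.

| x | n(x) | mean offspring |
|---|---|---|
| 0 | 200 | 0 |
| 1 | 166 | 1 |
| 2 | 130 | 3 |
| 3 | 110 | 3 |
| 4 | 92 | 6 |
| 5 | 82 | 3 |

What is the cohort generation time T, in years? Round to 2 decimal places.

3.19

lx = nx/n0 = nx/200: 1, 0.83, 0.65, 0.55, 0.46, 0.41
lx·mx: 0, 0.83, 1.95, 1.65, 2.76, 1.23 → R0 = 8.42
x·lx·mx: 0, 0.83, 3.9, 4.95, 11.04, 6.15 → Σ = 26.87
T = 26.87 / 8.42 = 3.191211… → 3.19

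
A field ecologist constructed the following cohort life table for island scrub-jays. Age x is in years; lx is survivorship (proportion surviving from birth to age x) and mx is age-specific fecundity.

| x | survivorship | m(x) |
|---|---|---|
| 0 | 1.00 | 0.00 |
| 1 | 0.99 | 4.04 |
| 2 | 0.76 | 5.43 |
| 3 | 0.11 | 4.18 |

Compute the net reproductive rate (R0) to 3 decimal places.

8.586

lx·mx by age: 0, 3.9996, 4.1268, 0.4598
R0 = Σ lx·mx = 8.5862 → 8.586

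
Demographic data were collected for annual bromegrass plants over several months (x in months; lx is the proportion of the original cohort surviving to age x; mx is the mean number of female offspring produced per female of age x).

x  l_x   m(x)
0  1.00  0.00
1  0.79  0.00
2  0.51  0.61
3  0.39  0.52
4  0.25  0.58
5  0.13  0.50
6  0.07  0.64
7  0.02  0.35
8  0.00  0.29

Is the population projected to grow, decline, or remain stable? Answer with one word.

R0 = Σ lx·mx = 0 + 0 + 0.3111 + 0.2028 + 0.145 + 0.065 + 0.0448 + 0.007 + 0 = 0.7757
R0 < 1, so the population is declining.

declining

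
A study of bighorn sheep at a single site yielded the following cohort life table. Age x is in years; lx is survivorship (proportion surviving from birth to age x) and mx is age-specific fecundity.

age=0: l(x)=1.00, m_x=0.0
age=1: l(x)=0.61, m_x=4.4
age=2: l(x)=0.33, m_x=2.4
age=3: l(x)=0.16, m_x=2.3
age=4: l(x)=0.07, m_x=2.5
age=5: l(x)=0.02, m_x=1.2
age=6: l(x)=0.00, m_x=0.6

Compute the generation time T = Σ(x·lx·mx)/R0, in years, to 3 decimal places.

lx·mx: 0, 2.684, 0.792, 0.368, 0.175, 0.024, 0 → R0 = 4.043
x·lx·mx: 0, 2.684, 1.584, 1.104, 0.7, 0.12, 0 → Σ = 6.192
T = 6.192 / 4.043 = 1.531536… → 1.532

1.532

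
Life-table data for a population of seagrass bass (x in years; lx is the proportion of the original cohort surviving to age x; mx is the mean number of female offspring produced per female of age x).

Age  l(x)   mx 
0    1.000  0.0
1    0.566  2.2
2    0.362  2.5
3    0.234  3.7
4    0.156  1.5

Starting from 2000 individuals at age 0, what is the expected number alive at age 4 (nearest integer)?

312

Expected survivors = N0 · l_4 = 2000 × 0.156 = 312 → 312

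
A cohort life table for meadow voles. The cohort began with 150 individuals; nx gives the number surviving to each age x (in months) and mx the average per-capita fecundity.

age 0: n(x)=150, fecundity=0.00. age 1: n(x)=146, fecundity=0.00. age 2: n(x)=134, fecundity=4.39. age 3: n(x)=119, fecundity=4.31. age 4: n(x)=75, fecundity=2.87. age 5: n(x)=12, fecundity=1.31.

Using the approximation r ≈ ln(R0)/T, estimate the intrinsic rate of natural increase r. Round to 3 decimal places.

0.796

lx = nx/n0 = nx/150: 1, 0.97333…, 0.89333…, 0.79333…, 0.5, 0.08
R0 = Σ lx·mx = 0 + 0 + 3.92173… + 3.41927… + 1.435 + 0.1048 = 8.8808…
Σ x·lx·mx = 24.365267…; T = 24.365267…/8.8808… = 2.74359…
r ≈ ln(R0)/T = ln(8.8808…)/2.74359… = 0.796… → 0.796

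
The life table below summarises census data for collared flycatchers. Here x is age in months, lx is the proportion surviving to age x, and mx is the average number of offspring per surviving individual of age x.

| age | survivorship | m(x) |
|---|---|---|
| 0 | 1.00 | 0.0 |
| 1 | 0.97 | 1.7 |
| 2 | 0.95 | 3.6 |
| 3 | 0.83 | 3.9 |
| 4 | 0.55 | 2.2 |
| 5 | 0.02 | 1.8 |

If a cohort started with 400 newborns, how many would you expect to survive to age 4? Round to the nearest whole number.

Expected survivors = N0 · l_4 = 400 × 0.55 = 220 → 220

220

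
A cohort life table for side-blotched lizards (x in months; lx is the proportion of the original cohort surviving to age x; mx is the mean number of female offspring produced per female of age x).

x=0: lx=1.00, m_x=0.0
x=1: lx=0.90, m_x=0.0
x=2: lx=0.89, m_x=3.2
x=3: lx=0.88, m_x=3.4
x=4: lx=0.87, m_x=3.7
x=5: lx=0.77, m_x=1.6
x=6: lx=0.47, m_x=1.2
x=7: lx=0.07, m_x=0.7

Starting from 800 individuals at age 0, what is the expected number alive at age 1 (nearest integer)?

Expected survivors = N0 · l_1 = 800 × 0.90 = 720 → 720

720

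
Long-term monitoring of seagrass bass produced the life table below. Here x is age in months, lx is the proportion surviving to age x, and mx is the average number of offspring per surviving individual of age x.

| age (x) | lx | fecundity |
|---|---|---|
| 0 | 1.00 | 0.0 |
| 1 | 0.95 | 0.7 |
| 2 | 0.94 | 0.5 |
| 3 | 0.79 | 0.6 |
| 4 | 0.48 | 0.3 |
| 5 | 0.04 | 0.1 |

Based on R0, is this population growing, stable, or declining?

growing

R0 = Σ lx·mx = 0 + 0.665 + 0.47 + 0.474 + 0.144 + 0.004 = 1.757
R0 > 1, so the population is growing.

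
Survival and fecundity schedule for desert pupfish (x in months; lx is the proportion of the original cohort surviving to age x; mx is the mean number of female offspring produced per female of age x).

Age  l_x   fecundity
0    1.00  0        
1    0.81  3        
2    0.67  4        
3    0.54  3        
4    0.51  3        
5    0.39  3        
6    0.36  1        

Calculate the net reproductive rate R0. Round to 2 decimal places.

lx·mx by age: 0, 2.43, 2.68, 1.62, 1.53, 1.17, 0.36
R0 = Σ lx·mx = 9.79 → 9.79

9.79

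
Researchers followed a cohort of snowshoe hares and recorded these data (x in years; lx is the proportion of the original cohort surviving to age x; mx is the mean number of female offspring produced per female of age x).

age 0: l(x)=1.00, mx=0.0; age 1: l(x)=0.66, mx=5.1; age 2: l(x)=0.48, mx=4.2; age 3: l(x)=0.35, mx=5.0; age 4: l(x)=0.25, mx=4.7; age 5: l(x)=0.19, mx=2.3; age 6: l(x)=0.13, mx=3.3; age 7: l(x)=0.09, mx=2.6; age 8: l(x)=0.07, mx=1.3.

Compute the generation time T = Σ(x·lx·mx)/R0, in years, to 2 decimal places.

2.58

lx·mx: 0, 3.366, 2.016, 1.75, 1.175, 0.437, 0.429, 0.234, 0.091 → R0 = 9.498
x·lx·mx: 0, 3.366, 4.032, 5.25, 4.7, 2.185, 2.574, 1.638, 0.728 → Σ = 24.473
T = 24.473 / 9.498 = 2.576648… → 2.58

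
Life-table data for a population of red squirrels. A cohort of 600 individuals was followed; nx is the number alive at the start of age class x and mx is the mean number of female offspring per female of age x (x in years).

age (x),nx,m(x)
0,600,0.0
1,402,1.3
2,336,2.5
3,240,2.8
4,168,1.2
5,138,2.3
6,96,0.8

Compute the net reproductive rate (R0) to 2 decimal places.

lx = nx/n0 = nx/600: 1, 0.67, 0.56, 0.4, 0.28, 0.23, 0.16
lx·mx by age: 0, 0.871, 1.4, 1.12, 0.336, 0.529, 0.128
R0 = Σ lx·mx = 4.384 → 4.38

4.38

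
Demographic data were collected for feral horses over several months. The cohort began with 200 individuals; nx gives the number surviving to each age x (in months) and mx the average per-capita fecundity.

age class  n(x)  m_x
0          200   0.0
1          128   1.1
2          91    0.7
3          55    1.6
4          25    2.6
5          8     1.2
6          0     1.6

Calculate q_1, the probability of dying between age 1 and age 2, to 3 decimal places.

lx = nx/n0 = nx/200: 1, 0.64, 0.455, 0.275, 0.125, 0.04, 0
q_1 = (l_1 − l_2) / l_1 = (0.64 − 0.455) / 0.64
     = 0.185 / 0.64 = 0.289063… → 0.289

0.289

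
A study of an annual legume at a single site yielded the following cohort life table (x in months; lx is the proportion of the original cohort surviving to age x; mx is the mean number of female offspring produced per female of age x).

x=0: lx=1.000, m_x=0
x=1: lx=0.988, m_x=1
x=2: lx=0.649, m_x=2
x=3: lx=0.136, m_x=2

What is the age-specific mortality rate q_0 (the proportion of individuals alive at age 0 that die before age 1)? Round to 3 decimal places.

0.012

q_0 = (l_0 − l_1) / l_0 = (1 − 0.988) / 1
     = 0.012 / 1 = 0.012 → 0.012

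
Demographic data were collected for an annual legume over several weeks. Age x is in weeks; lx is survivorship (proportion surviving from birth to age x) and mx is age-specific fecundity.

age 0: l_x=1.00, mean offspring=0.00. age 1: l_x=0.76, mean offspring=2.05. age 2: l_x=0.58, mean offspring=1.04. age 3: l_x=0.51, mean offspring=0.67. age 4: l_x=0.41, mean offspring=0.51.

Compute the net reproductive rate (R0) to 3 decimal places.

2.712

lx·mx by age: 0, 1.558, 0.6032, 0.3417, 0.2091
R0 = Σ lx·mx = 2.712 → 2.712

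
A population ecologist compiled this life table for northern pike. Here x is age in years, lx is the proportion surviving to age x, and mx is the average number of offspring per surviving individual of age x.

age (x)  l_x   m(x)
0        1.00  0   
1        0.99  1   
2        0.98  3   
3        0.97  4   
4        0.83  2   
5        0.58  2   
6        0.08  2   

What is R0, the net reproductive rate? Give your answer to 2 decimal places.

10.79

lx·mx by age: 0, 0.99, 2.94, 3.88, 1.66, 1.16, 0.16
R0 = Σ lx·mx = 10.79 → 10.79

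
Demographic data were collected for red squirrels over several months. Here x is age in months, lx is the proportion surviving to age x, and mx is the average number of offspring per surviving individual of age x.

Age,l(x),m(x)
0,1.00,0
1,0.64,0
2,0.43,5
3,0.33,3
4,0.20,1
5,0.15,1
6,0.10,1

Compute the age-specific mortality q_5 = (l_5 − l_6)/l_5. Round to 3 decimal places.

q_5 = (l_5 − l_6) / l_5 = (0.15 − 0.1) / 0.15
     = 0.05 / 0.15 = 0.333333… → 0.333

0.333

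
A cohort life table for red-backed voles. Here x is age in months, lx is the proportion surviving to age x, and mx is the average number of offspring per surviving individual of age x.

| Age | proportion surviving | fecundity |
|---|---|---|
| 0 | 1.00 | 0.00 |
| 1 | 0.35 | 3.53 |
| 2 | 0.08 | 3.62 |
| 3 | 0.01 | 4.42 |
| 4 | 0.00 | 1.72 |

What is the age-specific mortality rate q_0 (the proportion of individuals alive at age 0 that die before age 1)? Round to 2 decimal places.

q_0 = (l_0 − l_1) / l_0 = (1 − 0.35) / 1
     = 0.65 / 1 = 0.65 → 0.65

0.65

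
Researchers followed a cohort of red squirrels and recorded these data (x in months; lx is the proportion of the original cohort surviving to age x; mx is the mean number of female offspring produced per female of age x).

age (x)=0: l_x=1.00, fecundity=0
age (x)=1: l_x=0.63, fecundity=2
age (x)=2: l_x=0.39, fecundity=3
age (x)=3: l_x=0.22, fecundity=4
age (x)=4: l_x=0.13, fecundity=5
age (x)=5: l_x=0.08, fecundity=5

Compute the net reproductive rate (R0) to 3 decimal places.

4.360

lx·mx by age: 0, 1.26, 1.17, 0.88, 0.65, 0.4
R0 = Σ lx·mx = 4.36 → 4.360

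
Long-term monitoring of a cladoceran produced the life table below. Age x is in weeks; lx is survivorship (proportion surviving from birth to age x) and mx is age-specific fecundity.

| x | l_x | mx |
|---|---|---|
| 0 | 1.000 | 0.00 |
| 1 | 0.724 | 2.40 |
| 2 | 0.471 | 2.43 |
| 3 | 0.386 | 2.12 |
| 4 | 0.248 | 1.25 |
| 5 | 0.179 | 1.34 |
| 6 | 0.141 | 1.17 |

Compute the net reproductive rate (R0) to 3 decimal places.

lx·mx by age: 0, 1.7376, 1.14453, 0.81832, 0.31, 0.23986, 0.16497
R0 = Σ lx·mx = 4.41528 → 4.415

4.415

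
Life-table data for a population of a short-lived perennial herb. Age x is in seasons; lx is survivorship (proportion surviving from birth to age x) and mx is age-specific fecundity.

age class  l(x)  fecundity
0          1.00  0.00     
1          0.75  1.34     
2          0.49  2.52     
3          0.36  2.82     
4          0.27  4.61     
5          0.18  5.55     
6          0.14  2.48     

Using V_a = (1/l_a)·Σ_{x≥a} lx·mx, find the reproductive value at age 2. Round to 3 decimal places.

9.879

lx·mx for x ≥ 2: 1.2348, 1.0152, 1.2447, 0.999, 0.3472 → sum = 4.8409
V_2 = 4.8409 / l_2 = 4.8409 / 0.49 = 9.879388… → 9.879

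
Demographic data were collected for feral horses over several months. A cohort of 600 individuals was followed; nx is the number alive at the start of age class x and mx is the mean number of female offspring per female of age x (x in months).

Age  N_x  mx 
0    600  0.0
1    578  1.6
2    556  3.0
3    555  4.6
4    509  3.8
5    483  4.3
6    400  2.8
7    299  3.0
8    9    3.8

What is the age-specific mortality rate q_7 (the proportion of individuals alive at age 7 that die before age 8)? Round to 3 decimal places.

0.970

lx = nx/n0 = nx/600: 1, 0.96333…, 0.92667…, 0.925, 0.84833…, 0.805, 0.66667…, 0.49833…, 0.015
q_7 = (l_7 − l_8) / l_7 = (0.498333… − 0.015) / 0.498333…
     = 0.483333… / 0.498333… = 0.9699… → 0.970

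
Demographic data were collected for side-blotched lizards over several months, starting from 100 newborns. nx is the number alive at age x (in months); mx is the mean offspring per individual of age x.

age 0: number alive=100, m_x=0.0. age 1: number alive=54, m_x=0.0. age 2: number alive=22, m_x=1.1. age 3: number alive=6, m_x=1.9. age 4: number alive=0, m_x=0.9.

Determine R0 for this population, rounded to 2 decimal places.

0.36

lx = nx/n0 = nx/100: 1, 0.54, 0.22, 0.06, 0
lx·mx by age: 0, 0, 0.242, 0.114, 0
R0 = Σ lx·mx = 0.356 → 0.36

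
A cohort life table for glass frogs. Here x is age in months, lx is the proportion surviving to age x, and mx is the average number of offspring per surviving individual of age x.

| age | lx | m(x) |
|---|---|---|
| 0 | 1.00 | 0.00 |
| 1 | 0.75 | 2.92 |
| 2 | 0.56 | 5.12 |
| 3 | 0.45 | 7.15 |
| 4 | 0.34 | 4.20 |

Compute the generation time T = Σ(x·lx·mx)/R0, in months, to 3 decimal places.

lx·mx: 0, 2.19, 2.8672, 3.2175, 1.428 → R0 = 9.7027
x·lx·mx: 0, 2.19, 5.7344, 9.6525, 5.712 → Σ = 23.2889
T = 23.2889 / 9.7027 = 2.400249… → 2.400

2.400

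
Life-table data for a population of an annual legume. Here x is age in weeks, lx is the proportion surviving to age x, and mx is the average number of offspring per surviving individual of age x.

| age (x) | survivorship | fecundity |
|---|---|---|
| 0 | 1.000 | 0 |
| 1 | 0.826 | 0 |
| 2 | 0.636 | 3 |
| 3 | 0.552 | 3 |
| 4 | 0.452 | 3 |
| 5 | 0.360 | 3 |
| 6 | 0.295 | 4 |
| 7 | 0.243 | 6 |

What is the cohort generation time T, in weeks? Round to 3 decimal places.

lx·mx: 0, 0, 1.908, 1.656, 1.356, 1.08, 1.18, 1.458 → R0 = 8.638
x·lx·mx: 0, 0, 3.816, 4.968, 5.424, 5.4, 7.08, 10.206 → Σ = 36.894
T = 36.894 / 8.638 = 4.271128… → 4.271

4.271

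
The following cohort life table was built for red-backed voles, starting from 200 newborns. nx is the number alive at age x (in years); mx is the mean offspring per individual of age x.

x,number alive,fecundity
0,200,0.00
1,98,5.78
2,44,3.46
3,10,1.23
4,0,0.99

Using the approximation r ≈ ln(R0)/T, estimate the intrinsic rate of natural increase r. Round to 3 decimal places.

1.044

lx = nx/n0 = nx/200: 1, 0.49, 0.22, 0.05, 0
R0 = Σ lx·mx = 0 + 2.8322 + 0.7612 + 0.0615 + 0 = 3.6549
Σ x·lx·mx = 4.5391; T = 4.5391/3.6549 = 1.24192…
r ≈ ln(R0)/T = ln(3.6549)/1.24192… = 1.0436… → 1.044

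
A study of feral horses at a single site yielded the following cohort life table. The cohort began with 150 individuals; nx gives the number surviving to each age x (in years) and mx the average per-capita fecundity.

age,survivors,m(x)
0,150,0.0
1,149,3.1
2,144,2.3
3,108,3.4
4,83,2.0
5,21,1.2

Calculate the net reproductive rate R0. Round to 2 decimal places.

lx = nx/n0 = nx/150: 1, 0.99333…, 0.96, 0.72, 0.55333…, 0.14
lx·mx by age: 0, 3.079333…, 2.208, 2.448, 1.106667…, 0.168
R0 = Σ lx·mx = 9.01… → 9.01

9.01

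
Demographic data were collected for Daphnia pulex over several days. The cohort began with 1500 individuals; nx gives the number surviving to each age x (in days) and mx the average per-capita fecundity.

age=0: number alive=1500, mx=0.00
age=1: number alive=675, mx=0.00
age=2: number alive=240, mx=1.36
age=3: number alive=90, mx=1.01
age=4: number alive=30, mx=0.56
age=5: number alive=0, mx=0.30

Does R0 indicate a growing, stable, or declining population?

declining

lx = nx/n0 = nx/1500: 1, 0.45, 0.16, 0.06, 0.02, 0
R0 = Σ lx·mx = 0 + 0 + 0.2176 + 0.0606 + 0.0112 + 0 = 0.2894
R0 < 1, so the population is declining.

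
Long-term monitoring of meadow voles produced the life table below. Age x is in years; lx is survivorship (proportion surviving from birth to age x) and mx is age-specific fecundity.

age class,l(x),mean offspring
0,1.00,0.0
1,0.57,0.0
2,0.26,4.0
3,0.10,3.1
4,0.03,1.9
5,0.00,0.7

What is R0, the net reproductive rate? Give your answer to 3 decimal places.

1.407

lx·mx by age: 0, 0, 1.04, 0.31, 0.057, 0
R0 = Σ lx·mx = 1.407 → 1.407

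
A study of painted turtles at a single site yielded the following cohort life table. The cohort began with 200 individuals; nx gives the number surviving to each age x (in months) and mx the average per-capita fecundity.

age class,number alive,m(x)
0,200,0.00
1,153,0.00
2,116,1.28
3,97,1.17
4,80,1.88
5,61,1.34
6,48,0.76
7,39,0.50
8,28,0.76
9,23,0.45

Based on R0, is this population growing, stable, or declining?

lx = nx/n0 = nx/200: 1, 0.765, 0.58, 0.485, 0.4, 0.305, 0.24, 0.195, 0.14, 0.115
R0 = Σ lx·mx = 0 + 0 + 0.7424 + 0.56745 + 0.752 + 0.4087 + 0.1824 + 0.0975 + 0.1064 + 0.05175 = 2.9086
R0 > 1, so the population is growing.

growing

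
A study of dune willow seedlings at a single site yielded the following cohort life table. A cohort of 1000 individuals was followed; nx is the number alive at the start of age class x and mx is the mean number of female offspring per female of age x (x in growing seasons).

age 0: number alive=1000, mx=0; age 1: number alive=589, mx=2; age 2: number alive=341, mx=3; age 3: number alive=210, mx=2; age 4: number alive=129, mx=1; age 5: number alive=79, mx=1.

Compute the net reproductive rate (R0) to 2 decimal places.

2.83

lx = nx/n0 = nx/1000: 1, 0.589, 0.341, 0.21, 0.129, 0.079
lx·mx by age: 0, 1.178, 1.023, 0.42, 0.129, 0.079
R0 = Σ lx·mx = 2.829 → 2.83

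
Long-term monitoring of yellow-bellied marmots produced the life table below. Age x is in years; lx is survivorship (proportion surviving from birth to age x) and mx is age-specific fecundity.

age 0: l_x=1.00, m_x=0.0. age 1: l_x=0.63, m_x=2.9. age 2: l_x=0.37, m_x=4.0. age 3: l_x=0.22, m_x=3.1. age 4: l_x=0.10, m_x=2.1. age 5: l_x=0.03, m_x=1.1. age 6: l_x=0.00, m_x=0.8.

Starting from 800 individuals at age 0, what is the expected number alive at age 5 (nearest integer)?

Expected survivors = N0 · l_5 = 800 × 0.03 = 24 → 24

24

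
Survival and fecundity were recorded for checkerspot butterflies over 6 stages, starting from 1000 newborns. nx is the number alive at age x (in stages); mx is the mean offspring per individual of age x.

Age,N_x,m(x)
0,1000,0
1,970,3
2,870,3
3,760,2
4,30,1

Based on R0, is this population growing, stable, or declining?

lx = nx/n0 = nx/1000: 1, 0.97, 0.87, 0.76, 0.03
R0 = Σ lx·mx = 0 + 2.91 + 2.61 + 1.52 + 0.03 = 7.07
R0 > 1, so the population is growing.

growing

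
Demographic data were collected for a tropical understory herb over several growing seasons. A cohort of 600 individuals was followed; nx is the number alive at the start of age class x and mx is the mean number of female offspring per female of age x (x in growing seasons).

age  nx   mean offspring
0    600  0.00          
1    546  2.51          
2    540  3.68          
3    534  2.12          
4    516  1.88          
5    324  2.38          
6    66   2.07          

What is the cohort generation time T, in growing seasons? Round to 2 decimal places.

lx = nx/n0 = nx/600: 1, 0.91, 0.9, 0.89, 0.86, 0.54, 0.11
lx·mx: 0, 2.2841, 3.312, 1.8868, 1.6168, 1.2852, 0.2277 → R0 = 10.6126
x·lx·mx: 0, 2.2841, 6.624, 5.6604, 6.4672, 6.426, 1.3662 → Σ = 28.8279
T = 28.8279 / 10.6126 = 2.716384… → 2.72

2.72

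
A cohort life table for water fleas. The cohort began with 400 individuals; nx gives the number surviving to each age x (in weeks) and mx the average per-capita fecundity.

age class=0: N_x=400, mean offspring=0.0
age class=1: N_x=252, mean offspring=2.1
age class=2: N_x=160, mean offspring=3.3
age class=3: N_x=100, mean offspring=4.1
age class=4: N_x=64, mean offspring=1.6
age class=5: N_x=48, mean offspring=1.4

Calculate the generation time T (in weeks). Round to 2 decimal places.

lx = nx/n0 = nx/400: 1, 0.63, 0.4, 0.25, 0.16, 0.12
lx·mx: 0, 1.323, 1.32, 1.025, 0.256, 0.168 → R0 = 4.092
x·lx·mx: 0, 1.323, 2.64, 3.075, 1.024, 0.84 → Σ = 8.902
T = 8.902 / 4.092 = 2.175464… → 2.18

2.18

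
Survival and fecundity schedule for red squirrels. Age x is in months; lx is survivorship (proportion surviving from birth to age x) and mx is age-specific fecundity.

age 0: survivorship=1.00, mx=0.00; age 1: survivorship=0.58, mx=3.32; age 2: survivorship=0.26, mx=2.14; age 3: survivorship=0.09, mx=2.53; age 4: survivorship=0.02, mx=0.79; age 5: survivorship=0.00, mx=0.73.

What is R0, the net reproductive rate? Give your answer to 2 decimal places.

lx·mx by age: 0, 1.9256, 0.5564, 0.2277, 0.0158, 0
R0 = Σ lx·mx = 2.7255 → 2.73

2.73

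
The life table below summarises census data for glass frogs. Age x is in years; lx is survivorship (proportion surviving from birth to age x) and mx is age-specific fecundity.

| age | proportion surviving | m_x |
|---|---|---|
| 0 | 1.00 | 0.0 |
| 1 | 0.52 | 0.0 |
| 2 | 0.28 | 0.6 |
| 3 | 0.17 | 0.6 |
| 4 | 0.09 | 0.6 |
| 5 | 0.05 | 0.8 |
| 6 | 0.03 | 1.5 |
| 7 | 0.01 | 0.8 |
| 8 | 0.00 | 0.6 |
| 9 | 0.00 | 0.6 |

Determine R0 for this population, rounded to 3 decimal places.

lx·mx by age: 0, 0, 0.168, 0.102, 0.054, 0.04, 0.045, 0.008, 0, 0
R0 = Σ lx·mx = 0.417 → 0.417

0.417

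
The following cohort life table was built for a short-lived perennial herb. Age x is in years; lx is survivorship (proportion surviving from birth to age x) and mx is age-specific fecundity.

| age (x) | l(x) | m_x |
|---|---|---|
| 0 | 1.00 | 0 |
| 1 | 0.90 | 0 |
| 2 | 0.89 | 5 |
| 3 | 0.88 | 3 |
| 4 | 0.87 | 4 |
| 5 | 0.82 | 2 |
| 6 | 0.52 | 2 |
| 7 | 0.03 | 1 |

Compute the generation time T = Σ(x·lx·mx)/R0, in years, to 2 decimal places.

lx·mx: 0, 0, 4.45, 2.64, 3.48, 1.64, 1.04, 0.03 → R0 = 13.28
x·lx·mx: 0, 0, 8.9, 7.92, 13.92, 8.2, 6.24, 0.21 → Σ = 45.39
T = 45.39 / 13.28 = 3.417922… → 3.42

3.42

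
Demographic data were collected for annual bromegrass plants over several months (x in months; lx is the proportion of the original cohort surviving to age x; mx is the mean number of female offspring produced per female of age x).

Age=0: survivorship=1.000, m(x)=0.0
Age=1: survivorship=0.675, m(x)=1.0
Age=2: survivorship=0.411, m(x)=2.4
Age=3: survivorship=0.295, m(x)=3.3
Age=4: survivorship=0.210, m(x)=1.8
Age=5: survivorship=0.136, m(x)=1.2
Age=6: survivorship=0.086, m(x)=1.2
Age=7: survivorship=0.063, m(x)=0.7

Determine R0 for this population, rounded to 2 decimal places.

lx·mx by age: 0, 0.675, 0.9864, 0.9735, 0.378, 0.1632, 0.1032, 0.0441
R0 = Σ lx·mx = 3.3234 → 3.32

3.32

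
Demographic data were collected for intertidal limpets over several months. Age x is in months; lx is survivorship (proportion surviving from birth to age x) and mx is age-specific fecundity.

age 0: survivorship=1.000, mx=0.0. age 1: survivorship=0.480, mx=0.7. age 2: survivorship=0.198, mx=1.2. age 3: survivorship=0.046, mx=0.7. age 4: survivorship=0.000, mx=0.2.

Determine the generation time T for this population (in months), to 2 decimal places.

1.50

lx·mx: 0, 0.336, 0.2376, 0.0322, 0 → R0 = 0.6058
x·lx·mx: 0, 0.336, 0.4752, 0.0966, 0 → Σ = 0.9078
T = 0.9078 / 0.6058 = 1.498514… → 1.50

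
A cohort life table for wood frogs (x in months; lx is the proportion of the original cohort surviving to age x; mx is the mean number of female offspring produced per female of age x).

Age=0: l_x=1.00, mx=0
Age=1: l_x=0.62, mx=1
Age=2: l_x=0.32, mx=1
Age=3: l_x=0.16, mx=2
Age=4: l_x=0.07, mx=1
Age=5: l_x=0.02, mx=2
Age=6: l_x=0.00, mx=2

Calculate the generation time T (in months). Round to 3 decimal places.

lx·mx: 0, 0.62, 0.32, 0.32, 0.07, 0.04, 0 → R0 = 1.37
x·lx·mx: 0, 0.62, 0.64, 0.96, 0.28, 0.2, 0 → Σ = 2.7
T = 2.7 / 1.37 = 1.970803… → 1.971

1.971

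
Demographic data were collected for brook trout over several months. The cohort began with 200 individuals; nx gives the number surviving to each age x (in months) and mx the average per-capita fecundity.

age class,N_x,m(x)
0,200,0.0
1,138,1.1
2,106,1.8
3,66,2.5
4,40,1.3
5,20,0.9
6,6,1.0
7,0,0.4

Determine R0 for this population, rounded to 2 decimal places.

2.92

lx = nx/n0 = nx/200: 1, 0.69, 0.53, 0.33, 0.2, 0.1, 0.03, 0
lx·mx by age: 0, 0.759, 0.954, 0.825, 0.26, 0.09, 0.03, 0
R0 = Σ lx·mx = 2.918 → 2.92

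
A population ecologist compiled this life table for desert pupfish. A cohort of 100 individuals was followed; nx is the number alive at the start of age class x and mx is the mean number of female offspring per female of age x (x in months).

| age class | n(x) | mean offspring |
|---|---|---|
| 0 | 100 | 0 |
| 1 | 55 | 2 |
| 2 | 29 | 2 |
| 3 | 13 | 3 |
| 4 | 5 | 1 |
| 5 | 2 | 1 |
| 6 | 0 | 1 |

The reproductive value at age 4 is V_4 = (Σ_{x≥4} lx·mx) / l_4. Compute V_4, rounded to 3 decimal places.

1.400

lx = nx/n0 = nx/100: 1, 0.55, 0.29, 0.13, 0.05, 0.02, 0
lx·mx for x ≥ 4: 0.05, 0.02, 0 → sum = 0.07
V_4 = 0.07 / l_4 = 0.07 / 0.05 = 1.4 → 1.400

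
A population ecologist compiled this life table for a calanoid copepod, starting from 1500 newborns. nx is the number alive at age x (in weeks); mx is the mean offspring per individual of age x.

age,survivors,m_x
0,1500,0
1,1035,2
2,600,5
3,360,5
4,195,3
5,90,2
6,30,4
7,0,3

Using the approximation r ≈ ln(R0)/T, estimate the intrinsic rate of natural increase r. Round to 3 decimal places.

lx = nx/n0 = nx/1500: 1, 0.69, 0.4, 0.24, 0.13, 0.06, 0.02, 0
R0 = Σ lx·mx = 0 + 1.38 + 2 + 1.2 + 0.39 + 0.12 + 0.08 + 0 = 5.17
Σ x·lx·mx = 11.62; T = 11.62/5.17 = 2.24758…
r ≈ ln(R0)/T = ln(5.17)/2.24758… = 0.73095… → 0.731

0.731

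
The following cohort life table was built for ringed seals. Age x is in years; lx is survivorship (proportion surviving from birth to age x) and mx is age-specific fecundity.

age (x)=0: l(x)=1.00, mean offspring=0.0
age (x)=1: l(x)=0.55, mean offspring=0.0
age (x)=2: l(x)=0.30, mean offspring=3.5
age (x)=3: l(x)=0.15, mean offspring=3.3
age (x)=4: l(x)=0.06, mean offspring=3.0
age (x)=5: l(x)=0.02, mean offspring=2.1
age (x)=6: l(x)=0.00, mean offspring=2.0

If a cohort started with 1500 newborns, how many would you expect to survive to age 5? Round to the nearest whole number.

Expected survivors = N0 · l_5 = 1500 × 0.02 = 30 → 30

30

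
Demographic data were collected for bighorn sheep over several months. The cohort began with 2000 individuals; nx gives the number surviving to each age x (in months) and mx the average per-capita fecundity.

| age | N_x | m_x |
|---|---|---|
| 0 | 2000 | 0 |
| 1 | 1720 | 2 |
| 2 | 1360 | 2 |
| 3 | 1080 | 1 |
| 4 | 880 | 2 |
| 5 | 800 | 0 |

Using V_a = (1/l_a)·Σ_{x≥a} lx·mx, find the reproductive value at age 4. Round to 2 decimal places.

lx = nx/n0 = nx/2000: 1, 0.86, 0.68, 0.54, 0.44, 0.4
lx·mx for x ≥ 4: 0.88, 0 → sum = 0.88
V_4 = 0.88 / l_4 = 0.88 / 0.44 = 2 → 2.00

2.00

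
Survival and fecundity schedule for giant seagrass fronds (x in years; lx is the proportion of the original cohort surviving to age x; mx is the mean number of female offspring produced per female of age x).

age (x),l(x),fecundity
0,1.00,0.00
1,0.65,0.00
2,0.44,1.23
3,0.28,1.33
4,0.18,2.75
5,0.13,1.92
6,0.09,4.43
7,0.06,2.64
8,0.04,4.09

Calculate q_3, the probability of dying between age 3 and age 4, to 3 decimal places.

q_3 = (l_3 − l_4) / l_3 = (0.28 − 0.18) / 0.28
     = 0.1 / 0.28 = 0.357143… → 0.357

0.357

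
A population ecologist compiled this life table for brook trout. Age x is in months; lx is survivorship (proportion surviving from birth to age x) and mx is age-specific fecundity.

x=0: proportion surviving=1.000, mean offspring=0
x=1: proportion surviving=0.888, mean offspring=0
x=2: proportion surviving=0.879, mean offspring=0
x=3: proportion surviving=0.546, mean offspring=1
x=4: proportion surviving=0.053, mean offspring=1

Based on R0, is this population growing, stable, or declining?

declining

R0 = Σ lx·mx = 0 + 0 + 0 + 0.546 + 0.053 = 0.599
R0 < 1, so the population is declining.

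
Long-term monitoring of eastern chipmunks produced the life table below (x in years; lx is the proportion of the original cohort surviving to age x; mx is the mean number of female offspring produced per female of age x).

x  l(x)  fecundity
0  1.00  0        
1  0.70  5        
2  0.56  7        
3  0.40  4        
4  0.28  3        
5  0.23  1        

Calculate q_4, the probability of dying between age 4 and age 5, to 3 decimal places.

0.179

q_4 = (l_4 − l_5) / l_4 = (0.28 − 0.23) / 0.28
     = 0.05 / 0.28 = 0.178571… → 0.179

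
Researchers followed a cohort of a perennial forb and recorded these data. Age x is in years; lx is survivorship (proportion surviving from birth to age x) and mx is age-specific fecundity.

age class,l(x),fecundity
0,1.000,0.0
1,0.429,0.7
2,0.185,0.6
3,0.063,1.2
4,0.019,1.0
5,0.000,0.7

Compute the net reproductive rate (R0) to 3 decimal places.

lx·mx by age: 0, 0.3003, 0.111, 0.0756, 0.019, 0
R0 = Σ lx·mx = 0.5059 → 0.506

0.506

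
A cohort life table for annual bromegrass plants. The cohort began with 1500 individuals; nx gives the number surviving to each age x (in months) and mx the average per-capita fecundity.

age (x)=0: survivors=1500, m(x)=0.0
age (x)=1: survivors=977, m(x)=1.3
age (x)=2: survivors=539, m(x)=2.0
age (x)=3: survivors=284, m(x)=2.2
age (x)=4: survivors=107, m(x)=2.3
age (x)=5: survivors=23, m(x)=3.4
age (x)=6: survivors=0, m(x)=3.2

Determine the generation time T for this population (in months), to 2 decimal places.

2.02

lx = nx/n0 = nx/1500: 1, 0.65133…, 0.35933…, 0.18933…, 0.07133…, 0.01533…, 0
lx·mx: 0, 0.846733…, 0.718667…, 0.416533…, 0.164067…, 0.052133…, 0 → R0 = 2.198133…
x·lx·mx: 0, 0.846733…, 1.437333…, 1.2496…, 0.656267…, 0.260667…, 0 → Σ = 4.4506…
T = 4.4506… / 2.198133… = 2.024718… → 2.02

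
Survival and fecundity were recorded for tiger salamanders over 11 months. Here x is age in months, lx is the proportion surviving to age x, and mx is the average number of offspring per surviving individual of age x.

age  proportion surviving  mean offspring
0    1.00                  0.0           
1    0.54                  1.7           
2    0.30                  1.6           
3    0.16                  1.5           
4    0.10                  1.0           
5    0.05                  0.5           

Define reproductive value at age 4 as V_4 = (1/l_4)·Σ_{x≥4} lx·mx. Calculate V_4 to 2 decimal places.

1.25

lx·mx for x ≥ 4: 0.1, 0.025 → sum = 0.125
V_4 = 0.125 / l_4 = 0.125 / 0.1 = 1.25 → 1.25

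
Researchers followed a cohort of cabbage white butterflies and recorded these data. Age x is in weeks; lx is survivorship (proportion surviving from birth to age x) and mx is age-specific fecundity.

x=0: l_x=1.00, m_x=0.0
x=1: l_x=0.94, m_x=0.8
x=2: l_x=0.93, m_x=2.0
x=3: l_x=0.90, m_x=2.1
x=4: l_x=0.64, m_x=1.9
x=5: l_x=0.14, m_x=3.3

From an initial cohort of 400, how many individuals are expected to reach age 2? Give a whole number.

Expected survivors = N0 · l_2 = 400 × 0.93 = 372 → 372

372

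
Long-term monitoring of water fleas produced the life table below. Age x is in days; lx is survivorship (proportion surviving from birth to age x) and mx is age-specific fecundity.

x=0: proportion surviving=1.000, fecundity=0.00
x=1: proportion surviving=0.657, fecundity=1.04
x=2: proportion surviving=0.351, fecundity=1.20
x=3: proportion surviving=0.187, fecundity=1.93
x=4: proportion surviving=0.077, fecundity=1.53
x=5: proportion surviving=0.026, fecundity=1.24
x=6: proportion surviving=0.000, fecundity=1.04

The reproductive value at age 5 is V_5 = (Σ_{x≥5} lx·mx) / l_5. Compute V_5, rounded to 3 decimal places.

lx·mx for x ≥ 5: 0.03224, 0 → sum = 0.03224
V_5 = 0.03224 / l_5 = 0.03224 / 0.026 = 1.24 → 1.240

1.240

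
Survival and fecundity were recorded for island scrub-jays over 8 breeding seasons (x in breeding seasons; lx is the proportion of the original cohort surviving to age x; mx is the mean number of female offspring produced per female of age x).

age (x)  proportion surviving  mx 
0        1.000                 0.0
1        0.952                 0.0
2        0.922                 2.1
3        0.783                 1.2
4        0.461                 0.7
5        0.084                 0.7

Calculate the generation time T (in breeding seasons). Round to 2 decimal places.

lx·mx: 0, 0, 1.9362, 0.9396, 0.3227, 0.0588 → R0 = 3.2573
x·lx·mx: 0, 0, 3.8724, 2.8188, 1.2908, 0.294 → Σ = 8.276
T = 8.276 / 3.2573 = 2.540755… → 2.54

2.54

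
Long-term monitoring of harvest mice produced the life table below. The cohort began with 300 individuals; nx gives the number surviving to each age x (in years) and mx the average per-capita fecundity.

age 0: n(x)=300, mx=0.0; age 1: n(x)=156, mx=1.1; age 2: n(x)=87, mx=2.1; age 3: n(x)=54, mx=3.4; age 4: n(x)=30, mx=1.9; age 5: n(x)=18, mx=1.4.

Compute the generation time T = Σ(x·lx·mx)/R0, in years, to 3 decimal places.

2.325

lx = nx/n0 = nx/300: 1, 0.52, 0.29, 0.18, 0.1, 0.06
lx·mx: 0, 0.572, 0.609, 0.612, 0.19, 0.084 → R0 = 2.067
x·lx·mx: 0, 0.572, 1.218, 1.836, 0.76, 0.42 → Σ = 4.806
T = 4.806 / 2.067 = 2.325109… → 2.325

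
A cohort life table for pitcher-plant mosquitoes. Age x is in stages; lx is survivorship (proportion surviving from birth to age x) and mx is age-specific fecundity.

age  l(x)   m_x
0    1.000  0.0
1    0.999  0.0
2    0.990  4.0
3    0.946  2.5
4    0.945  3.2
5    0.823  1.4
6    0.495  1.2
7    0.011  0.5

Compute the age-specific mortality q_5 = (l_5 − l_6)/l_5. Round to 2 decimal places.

0.40

q_5 = (l_5 − l_6) / l_5 = (0.823 − 0.495) / 0.823
     = 0.328 / 0.823 = 0.398542… → 0.40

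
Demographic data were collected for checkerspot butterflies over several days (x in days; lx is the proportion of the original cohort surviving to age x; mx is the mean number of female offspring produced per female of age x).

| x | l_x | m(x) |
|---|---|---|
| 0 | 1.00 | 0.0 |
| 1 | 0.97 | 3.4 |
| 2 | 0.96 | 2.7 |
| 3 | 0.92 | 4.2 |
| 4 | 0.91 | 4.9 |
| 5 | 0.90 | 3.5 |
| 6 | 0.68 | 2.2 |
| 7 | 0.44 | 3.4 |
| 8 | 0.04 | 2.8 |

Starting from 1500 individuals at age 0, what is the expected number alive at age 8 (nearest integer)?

Expected survivors = N0 · l_8 = 1500 × 0.04 = 60 → 60

60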